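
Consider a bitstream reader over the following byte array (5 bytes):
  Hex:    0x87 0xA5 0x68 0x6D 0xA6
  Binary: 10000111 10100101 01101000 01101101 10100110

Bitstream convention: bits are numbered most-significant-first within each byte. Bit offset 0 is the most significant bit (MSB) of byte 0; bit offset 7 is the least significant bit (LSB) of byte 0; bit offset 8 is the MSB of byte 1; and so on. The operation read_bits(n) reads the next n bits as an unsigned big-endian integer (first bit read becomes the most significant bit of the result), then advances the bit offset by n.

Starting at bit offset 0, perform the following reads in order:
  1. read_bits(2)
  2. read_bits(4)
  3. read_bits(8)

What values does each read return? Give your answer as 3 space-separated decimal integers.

Read 1: bits[0:2] width=2 -> value=2 (bin 10); offset now 2 = byte 0 bit 2; 38 bits remain
Read 2: bits[2:6] width=4 -> value=1 (bin 0001); offset now 6 = byte 0 bit 6; 34 bits remain
Read 3: bits[6:14] width=8 -> value=233 (bin 11101001); offset now 14 = byte 1 bit 6; 26 bits remain

Answer: 2 1 233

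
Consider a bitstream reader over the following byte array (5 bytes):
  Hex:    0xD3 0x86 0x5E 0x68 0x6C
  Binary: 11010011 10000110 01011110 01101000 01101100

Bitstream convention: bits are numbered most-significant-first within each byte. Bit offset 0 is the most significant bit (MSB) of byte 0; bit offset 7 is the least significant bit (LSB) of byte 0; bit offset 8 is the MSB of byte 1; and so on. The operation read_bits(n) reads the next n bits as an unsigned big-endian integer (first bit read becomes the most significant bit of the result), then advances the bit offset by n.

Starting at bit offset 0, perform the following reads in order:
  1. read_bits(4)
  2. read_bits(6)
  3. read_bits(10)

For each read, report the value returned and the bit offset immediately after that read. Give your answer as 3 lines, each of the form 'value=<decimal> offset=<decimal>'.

Answer: value=13 offset=4
value=14 offset=10
value=101 offset=20

Derivation:
Read 1: bits[0:4] width=4 -> value=13 (bin 1101); offset now 4 = byte 0 bit 4; 36 bits remain
Read 2: bits[4:10] width=6 -> value=14 (bin 001110); offset now 10 = byte 1 bit 2; 30 bits remain
Read 3: bits[10:20] width=10 -> value=101 (bin 0001100101); offset now 20 = byte 2 bit 4; 20 bits remain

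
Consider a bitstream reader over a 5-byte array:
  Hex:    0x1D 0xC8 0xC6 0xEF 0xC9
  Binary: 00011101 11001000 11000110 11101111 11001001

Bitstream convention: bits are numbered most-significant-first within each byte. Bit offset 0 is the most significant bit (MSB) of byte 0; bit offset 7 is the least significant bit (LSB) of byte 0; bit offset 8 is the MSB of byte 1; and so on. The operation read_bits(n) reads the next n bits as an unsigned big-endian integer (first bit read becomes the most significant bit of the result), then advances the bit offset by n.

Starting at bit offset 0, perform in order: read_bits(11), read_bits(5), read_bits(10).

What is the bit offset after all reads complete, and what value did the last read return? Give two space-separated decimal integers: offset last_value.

Answer: 26 795

Derivation:
Read 1: bits[0:11] width=11 -> value=238 (bin 00011101110); offset now 11 = byte 1 bit 3; 29 bits remain
Read 2: bits[11:16] width=5 -> value=8 (bin 01000); offset now 16 = byte 2 bit 0; 24 bits remain
Read 3: bits[16:26] width=10 -> value=795 (bin 1100011011); offset now 26 = byte 3 bit 2; 14 bits remain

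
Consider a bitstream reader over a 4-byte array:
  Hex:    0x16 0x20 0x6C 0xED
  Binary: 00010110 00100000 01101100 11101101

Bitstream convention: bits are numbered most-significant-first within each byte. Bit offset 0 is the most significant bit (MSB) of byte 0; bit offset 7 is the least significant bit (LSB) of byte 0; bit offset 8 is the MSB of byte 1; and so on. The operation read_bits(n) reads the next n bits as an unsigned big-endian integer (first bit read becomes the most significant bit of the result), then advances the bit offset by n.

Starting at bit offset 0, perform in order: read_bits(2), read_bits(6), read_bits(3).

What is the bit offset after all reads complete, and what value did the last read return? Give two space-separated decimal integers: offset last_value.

Answer: 11 1

Derivation:
Read 1: bits[0:2] width=2 -> value=0 (bin 00); offset now 2 = byte 0 bit 2; 30 bits remain
Read 2: bits[2:8] width=6 -> value=22 (bin 010110); offset now 8 = byte 1 bit 0; 24 bits remain
Read 3: bits[8:11] width=3 -> value=1 (bin 001); offset now 11 = byte 1 bit 3; 21 bits remain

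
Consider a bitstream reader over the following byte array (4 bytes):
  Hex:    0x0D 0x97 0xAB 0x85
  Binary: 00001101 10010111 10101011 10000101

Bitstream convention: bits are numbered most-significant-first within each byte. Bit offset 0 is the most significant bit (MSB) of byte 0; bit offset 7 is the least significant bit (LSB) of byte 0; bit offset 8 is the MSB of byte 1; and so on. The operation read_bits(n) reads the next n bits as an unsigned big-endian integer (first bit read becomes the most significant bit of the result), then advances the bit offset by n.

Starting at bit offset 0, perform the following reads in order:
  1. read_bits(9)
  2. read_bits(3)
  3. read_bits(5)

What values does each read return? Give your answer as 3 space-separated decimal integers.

Answer: 27 1 15

Derivation:
Read 1: bits[0:9] width=9 -> value=27 (bin 000011011); offset now 9 = byte 1 bit 1; 23 bits remain
Read 2: bits[9:12] width=3 -> value=1 (bin 001); offset now 12 = byte 1 bit 4; 20 bits remain
Read 3: bits[12:17] width=5 -> value=15 (bin 01111); offset now 17 = byte 2 bit 1; 15 bits remain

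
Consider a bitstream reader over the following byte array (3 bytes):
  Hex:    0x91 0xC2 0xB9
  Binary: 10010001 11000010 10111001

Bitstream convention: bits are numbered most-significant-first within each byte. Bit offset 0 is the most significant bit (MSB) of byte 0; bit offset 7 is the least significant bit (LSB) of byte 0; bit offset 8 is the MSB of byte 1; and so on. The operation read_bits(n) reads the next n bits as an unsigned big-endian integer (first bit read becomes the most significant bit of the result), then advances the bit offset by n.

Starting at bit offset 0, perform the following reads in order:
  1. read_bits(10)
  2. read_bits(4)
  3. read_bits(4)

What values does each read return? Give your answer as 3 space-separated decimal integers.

Answer: 583 0 10

Derivation:
Read 1: bits[0:10] width=10 -> value=583 (bin 1001000111); offset now 10 = byte 1 bit 2; 14 bits remain
Read 2: bits[10:14] width=4 -> value=0 (bin 0000); offset now 14 = byte 1 bit 6; 10 bits remain
Read 3: bits[14:18] width=4 -> value=10 (bin 1010); offset now 18 = byte 2 bit 2; 6 bits remain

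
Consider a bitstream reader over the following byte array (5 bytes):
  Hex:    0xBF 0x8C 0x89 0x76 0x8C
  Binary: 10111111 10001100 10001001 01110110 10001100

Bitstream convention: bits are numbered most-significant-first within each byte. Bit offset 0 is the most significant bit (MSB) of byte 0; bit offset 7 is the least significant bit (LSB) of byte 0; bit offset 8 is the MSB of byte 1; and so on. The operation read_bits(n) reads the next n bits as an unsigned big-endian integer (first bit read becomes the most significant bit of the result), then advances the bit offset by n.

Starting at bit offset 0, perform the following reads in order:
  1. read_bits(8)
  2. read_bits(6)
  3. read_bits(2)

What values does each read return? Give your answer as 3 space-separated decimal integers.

Answer: 191 35 0

Derivation:
Read 1: bits[0:8] width=8 -> value=191 (bin 10111111); offset now 8 = byte 1 bit 0; 32 bits remain
Read 2: bits[8:14] width=6 -> value=35 (bin 100011); offset now 14 = byte 1 bit 6; 26 bits remain
Read 3: bits[14:16] width=2 -> value=0 (bin 00); offset now 16 = byte 2 bit 0; 24 bits remain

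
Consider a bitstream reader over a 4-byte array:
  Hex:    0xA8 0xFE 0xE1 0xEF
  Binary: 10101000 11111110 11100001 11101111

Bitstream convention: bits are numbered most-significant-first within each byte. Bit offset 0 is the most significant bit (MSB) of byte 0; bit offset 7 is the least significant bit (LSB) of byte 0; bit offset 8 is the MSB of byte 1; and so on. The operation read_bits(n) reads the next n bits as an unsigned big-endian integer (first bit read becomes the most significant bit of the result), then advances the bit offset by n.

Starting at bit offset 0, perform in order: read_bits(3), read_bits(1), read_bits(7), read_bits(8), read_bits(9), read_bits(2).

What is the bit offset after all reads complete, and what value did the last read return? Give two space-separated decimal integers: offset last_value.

Read 1: bits[0:3] width=3 -> value=5 (bin 101); offset now 3 = byte 0 bit 3; 29 bits remain
Read 2: bits[3:4] width=1 -> value=0 (bin 0); offset now 4 = byte 0 bit 4; 28 bits remain
Read 3: bits[4:11] width=7 -> value=71 (bin 1000111); offset now 11 = byte 1 bit 3; 21 bits remain
Read 4: bits[11:19] width=8 -> value=247 (bin 11110111); offset now 19 = byte 2 bit 3; 13 bits remain
Read 5: bits[19:28] width=9 -> value=30 (bin 000011110); offset now 28 = byte 3 bit 4; 4 bits remain
Read 6: bits[28:30] width=2 -> value=3 (bin 11); offset now 30 = byte 3 bit 6; 2 bits remain

Answer: 30 3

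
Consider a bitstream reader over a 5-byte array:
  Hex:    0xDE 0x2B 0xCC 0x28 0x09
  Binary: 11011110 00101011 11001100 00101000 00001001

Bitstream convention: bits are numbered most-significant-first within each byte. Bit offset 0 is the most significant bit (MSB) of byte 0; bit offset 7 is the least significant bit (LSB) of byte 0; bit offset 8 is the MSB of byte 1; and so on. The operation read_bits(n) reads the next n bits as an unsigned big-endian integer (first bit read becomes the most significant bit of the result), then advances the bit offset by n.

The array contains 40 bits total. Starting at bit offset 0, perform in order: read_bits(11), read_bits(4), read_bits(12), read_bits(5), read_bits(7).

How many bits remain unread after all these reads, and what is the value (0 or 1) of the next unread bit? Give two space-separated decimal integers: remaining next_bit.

Answer: 1 1

Derivation:
Read 1: bits[0:11] width=11 -> value=1777 (bin 11011110001); offset now 11 = byte 1 bit 3; 29 bits remain
Read 2: bits[11:15] width=4 -> value=5 (bin 0101); offset now 15 = byte 1 bit 7; 25 bits remain
Read 3: bits[15:27] width=12 -> value=3681 (bin 111001100001); offset now 27 = byte 3 bit 3; 13 bits remain
Read 4: bits[27:32] width=5 -> value=8 (bin 01000); offset now 32 = byte 4 bit 0; 8 bits remain
Read 5: bits[32:39] width=7 -> value=4 (bin 0000100); offset now 39 = byte 4 bit 7; 1 bits remain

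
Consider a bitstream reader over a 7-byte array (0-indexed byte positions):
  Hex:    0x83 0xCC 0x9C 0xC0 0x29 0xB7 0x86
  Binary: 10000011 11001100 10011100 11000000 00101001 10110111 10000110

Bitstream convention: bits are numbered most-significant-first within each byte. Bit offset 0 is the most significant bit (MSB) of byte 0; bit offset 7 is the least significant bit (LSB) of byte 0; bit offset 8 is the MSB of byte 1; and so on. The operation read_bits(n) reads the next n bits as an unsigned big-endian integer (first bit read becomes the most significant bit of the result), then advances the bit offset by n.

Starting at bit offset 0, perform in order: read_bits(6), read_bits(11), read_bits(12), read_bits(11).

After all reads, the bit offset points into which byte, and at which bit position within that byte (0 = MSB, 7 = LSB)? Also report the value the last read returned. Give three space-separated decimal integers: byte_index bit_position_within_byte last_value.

Read 1: bits[0:6] width=6 -> value=32 (bin 100000); offset now 6 = byte 0 bit 6; 50 bits remain
Read 2: bits[6:17] width=11 -> value=1945 (bin 11110011001); offset now 17 = byte 2 bit 1; 39 bits remain
Read 3: bits[17:29] width=12 -> value=920 (bin 001110011000); offset now 29 = byte 3 bit 5; 27 bits remain
Read 4: bits[29:40] width=11 -> value=41 (bin 00000101001); offset now 40 = byte 5 bit 0; 16 bits remain

Answer: 5 0 41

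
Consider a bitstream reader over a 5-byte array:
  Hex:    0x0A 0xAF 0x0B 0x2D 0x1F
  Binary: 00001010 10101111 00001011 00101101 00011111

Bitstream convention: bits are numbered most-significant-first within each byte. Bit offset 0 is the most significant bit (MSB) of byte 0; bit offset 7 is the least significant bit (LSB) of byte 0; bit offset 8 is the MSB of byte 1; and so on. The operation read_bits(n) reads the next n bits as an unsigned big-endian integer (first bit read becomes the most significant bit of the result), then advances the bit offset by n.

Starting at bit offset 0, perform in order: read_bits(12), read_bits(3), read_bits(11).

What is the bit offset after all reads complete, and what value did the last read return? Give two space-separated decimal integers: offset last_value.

Read 1: bits[0:12] width=12 -> value=170 (bin 000010101010); offset now 12 = byte 1 bit 4; 28 bits remain
Read 2: bits[12:15] width=3 -> value=7 (bin 111); offset now 15 = byte 1 bit 7; 25 bits remain
Read 3: bits[15:26] width=11 -> value=1068 (bin 10000101100); offset now 26 = byte 3 bit 2; 14 bits remain

Answer: 26 1068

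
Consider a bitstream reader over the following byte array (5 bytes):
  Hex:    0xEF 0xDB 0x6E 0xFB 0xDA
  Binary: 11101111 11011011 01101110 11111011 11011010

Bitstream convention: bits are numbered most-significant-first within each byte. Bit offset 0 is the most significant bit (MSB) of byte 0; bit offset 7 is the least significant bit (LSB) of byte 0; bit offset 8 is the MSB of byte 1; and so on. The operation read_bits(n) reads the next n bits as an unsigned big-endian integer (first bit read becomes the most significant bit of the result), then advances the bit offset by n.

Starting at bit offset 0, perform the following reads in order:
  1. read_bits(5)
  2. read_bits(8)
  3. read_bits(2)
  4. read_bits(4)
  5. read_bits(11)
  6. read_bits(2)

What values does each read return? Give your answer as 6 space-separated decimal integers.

Answer: 29 251 1 11 958 3

Derivation:
Read 1: bits[0:5] width=5 -> value=29 (bin 11101); offset now 5 = byte 0 bit 5; 35 bits remain
Read 2: bits[5:13] width=8 -> value=251 (bin 11111011); offset now 13 = byte 1 bit 5; 27 bits remain
Read 3: bits[13:15] width=2 -> value=1 (bin 01); offset now 15 = byte 1 bit 7; 25 bits remain
Read 4: bits[15:19] width=4 -> value=11 (bin 1011); offset now 19 = byte 2 bit 3; 21 bits remain
Read 5: bits[19:30] width=11 -> value=958 (bin 01110111110); offset now 30 = byte 3 bit 6; 10 bits remain
Read 6: bits[30:32] width=2 -> value=3 (bin 11); offset now 32 = byte 4 bit 0; 8 bits remain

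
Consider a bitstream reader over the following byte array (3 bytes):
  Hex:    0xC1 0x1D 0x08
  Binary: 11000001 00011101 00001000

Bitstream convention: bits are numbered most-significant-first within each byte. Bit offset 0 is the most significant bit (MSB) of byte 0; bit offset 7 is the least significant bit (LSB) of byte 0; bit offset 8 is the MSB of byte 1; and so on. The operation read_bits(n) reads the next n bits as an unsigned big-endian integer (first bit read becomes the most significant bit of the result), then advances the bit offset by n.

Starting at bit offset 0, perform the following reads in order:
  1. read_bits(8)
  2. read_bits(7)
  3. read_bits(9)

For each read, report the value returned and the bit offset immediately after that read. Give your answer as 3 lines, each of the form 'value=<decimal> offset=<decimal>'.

Read 1: bits[0:8] width=8 -> value=193 (bin 11000001); offset now 8 = byte 1 bit 0; 16 bits remain
Read 2: bits[8:15] width=7 -> value=14 (bin 0001110); offset now 15 = byte 1 bit 7; 9 bits remain
Read 3: bits[15:24] width=9 -> value=264 (bin 100001000); offset now 24 = byte 3 bit 0; 0 bits remain

Answer: value=193 offset=8
value=14 offset=15
value=264 offset=24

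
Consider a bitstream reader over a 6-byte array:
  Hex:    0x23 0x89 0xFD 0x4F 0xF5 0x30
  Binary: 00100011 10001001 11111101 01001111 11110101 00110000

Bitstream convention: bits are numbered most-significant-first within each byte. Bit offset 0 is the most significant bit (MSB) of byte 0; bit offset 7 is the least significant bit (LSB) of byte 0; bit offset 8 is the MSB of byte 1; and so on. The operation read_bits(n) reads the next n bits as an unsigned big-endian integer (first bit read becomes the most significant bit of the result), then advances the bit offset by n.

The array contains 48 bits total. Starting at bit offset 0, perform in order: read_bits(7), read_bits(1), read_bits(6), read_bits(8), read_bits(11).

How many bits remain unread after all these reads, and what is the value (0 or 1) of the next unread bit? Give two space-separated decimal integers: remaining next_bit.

Read 1: bits[0:7] width=7 -> value=17 (bin 0010001); offset now 7 = byte 0 bit 7; 41 bits remain
Read 2: bits[7:8] width=1 -> value=1 (bin 1); offset now 8 = byte 1 bit 0; 40 bits remain
Read 3: bits[8:14] width=6 -> value=34 (bin 100010); offset now 14 = byte 1 bit 6; 34 bits remain
Read 4: bits[14:22] width=8 -> value=127 (bin 01111111); offset now 22 = byte 2 bit 6; 26 bits remain
Read 5: bits[22:33] width=11 -> value=671 (bin 01010011111); offset now 33 = byte 4 bit 1; 15 bits remain

Answer: 15 1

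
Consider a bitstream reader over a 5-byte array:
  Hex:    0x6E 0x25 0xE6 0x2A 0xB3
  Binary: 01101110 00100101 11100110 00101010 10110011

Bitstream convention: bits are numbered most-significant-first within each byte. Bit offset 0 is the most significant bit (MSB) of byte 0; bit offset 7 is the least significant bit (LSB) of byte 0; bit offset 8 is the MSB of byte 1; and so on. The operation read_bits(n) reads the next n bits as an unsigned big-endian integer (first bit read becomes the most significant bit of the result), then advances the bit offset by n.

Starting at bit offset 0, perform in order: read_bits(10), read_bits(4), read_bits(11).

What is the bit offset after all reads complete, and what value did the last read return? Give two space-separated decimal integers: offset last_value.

Read 1: bits[0:10] width=10 -> value=440 (bin 0110111000); offset now 10 = byte 1 bit 2; 30 bits remain
Read 2: bits[10:14] width=4 -> value=9 (bin 1001); offset now 14 = byte 1 bit 6; 26 bits remain
Read 3: bits[14:25] width=11 -> value=972 (bin 01111001100); offset now 25 = byte 3 bit 1; 15 bits remain

Answer: 25 972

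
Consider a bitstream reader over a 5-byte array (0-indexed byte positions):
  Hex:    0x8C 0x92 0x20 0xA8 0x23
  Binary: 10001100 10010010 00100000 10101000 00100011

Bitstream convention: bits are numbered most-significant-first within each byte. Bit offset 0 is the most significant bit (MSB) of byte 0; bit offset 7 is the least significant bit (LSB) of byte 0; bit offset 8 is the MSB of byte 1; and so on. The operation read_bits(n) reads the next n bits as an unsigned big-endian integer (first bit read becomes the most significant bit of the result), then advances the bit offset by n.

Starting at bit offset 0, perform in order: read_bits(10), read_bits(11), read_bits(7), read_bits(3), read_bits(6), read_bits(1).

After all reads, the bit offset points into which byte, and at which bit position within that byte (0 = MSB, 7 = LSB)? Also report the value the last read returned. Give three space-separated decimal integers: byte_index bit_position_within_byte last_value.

Answer: 4 6 0

Derivation:
Read 1: bits[0:10] width=10 -> value=562 (bin 1000110010); offset now 10 = byte 1 bit 2; 30 bits remain
Read 2: bits[10:21] width=11 -> value=580 (bin 01001000100); offset now 21 = byte 2 bit 5; 19 bits remain
Read 3: bits[21:28] width=7 -> value=10 (bin 0001010); offset now 28 = byte 3 bit 4; 12 bits remain
Read 4: bits[28:31] width=3 -> value=4 (bin 100); offset now 31 = byte 3 bit 7; 9 bits remain
Read 5: bits[31:37] width=6 -> value=4 (bin 000100); offset now 37 = byte 4 bit 5; 3 bits remain
Read 6: bits[37:38] width=1 -> value=0 (bin 0); offset now 38 = byte 4 bit 6; 2 bits remain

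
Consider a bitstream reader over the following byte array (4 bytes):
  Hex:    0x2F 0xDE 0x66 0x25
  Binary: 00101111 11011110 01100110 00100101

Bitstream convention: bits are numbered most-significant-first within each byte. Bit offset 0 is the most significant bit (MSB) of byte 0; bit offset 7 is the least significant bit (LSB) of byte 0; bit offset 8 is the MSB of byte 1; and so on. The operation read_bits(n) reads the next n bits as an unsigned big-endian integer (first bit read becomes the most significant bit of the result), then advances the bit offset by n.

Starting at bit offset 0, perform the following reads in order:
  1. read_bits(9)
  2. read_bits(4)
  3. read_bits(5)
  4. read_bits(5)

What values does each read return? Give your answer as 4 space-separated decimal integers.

Read 1: bits[0:9] width=9 -> value=95 (bin 001011111); offset now 9 = byte 1 bit 1; 23 bits remain
Read 2: bits[9:13] width=4 -> value=11 (bin 1011); offset now 13 = byte 1 bit 5; 19 bits remain
Read 3: bits[13:18] width=5 -> value=25 (bin 11001); offset now 18 = byte 2 bit 2; 14 bits remain
Read 4: bits[18:23] width=5 -> value=19 (bin 10011); offset now 23 = byte 2 bit 7; 9 bits remain

Answer: 95 11 25 19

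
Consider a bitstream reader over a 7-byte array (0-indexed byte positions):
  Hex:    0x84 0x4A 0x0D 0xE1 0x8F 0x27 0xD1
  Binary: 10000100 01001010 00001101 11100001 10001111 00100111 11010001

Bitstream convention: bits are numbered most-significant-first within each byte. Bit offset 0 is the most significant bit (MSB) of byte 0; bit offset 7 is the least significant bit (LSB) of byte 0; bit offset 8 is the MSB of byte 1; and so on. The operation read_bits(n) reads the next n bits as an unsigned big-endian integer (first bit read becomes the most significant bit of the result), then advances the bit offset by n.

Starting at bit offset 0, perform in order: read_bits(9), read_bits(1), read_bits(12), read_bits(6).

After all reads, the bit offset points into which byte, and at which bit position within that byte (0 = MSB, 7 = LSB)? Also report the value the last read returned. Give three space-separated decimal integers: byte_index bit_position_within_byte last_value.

Answer: 3 4 30

Derivation:
Read 1: bits[0:9] width=9 -> value=264 (bin 100001000); offset now 9 = byte 1 bit 1; 47 bits remain
Read 2: bits[9:10] width=1 -> value=1 (bin 1); offset now 10 = byte 1 bit 2; 46 bits remain
Read 3: bits[10:22] width=12 -> value=643 (bin 001010000011); offset now 22 = byte 2 bit 6; 34 bits remain
Read 4: bits[22:28] width=6 -> value=30 (bin 011110); offset now 28 = byte 3 bit 4; 28 bits remain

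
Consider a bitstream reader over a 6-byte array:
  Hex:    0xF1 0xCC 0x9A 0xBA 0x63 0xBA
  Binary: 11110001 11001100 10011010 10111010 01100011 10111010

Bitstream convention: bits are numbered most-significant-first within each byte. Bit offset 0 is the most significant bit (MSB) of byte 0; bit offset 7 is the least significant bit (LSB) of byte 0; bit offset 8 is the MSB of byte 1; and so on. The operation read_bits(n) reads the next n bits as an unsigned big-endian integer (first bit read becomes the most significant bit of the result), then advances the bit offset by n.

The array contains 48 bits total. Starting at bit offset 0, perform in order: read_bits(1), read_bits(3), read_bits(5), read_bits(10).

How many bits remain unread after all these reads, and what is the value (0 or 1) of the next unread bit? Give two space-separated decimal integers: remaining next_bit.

Answer: 29 1

Derivation:
Read 1: bits[0:1] width=1 -> value=1 (bin 1); offset now 1 = byte 0 bit 1; 47 bits remain
Read 2: bits[1:4] width=3 -> value=7 (bin 111); offset now 4 = byte 0 bit 4; 44 bits remain
Read 3: bits[4:9] width=5 -> value=3 (bin 00011); offset now 9 = byte 1 bit 1; 39 bits remain
Read 4: bits[9:19] width=10 -> value=612 (bin 1001100100); offset now 19 = byte 2 bit 3; 29 bits remain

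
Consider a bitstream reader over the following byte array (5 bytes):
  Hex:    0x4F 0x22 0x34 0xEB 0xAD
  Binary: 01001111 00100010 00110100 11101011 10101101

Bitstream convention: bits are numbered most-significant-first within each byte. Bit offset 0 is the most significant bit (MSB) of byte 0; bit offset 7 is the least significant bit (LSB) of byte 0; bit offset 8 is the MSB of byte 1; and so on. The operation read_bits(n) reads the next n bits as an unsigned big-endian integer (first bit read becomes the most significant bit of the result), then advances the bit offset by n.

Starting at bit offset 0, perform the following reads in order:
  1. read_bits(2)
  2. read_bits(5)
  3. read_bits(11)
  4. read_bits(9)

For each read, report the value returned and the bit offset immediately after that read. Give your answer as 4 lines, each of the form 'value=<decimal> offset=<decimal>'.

Read 1: bits[0:2] width=2 -> value=1 (bin 01); offset now 2 = byte 0 bit 2; 38 bits remain
Read 2: bits[2:7] width=5 -> value=7 (bin 00111); offset now 7 = byte 0 bit 7; 33 bits remain
Read 3: bits[7:18] width=11 -> value=1160 (bin 10010001000); offset now 18 = byte 2 bit 2; 22 bits remain
Read 4: bits[18:27] width=9 -> value=423 (bin 110100111); offset now 27 = byte 3 bit 3; 13 bits remain

Answer: value=1 offset=2
value=7 offset=7
value=1160 offset=18
value=423 offset=27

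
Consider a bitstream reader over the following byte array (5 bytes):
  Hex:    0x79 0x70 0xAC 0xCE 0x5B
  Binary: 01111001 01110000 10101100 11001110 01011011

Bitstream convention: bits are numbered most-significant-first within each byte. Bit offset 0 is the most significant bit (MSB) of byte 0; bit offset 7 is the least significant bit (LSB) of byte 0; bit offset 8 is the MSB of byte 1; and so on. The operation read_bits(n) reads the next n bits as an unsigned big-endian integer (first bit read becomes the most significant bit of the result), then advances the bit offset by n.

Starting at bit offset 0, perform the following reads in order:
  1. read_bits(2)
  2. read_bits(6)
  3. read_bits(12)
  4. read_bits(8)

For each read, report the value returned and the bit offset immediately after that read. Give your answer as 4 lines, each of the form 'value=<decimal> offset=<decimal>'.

Read 1: bits[0:2] width=2 -> value=1 (bin 01); offset now 2 = byte 0 bit 2; 38 bits remain
Read 2: bits[2:8] width=6 -> value=57 (bin 111001); offset now 8 = byte 1 bit 0; 32 bits remain
Read 3: bits[8:20] width=12 -> value=1802 (bin 011100001010); offset now 20 = byte 2 bit 4; 20 bits remain
Read 4: bits[20:28] width=8 -> value=204 (bin 11001100); offset now 28 = byte 3 bit 4; 12 bits remain

Answer: value=1 offset=2
value=57 offset=8
value=1802 offset=20
value=204 offset=28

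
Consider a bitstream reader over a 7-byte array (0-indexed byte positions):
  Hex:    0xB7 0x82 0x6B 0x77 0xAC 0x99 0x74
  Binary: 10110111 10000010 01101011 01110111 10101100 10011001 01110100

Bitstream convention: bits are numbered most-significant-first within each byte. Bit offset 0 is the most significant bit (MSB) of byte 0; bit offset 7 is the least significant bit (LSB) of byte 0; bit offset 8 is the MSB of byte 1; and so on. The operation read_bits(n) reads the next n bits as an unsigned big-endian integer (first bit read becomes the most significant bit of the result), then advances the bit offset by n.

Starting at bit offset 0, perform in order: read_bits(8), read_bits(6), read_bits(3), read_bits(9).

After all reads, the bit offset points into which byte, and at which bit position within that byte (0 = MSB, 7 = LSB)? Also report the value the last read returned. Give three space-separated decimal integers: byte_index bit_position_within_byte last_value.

Read 1: bits[0:8] width=8 -> value=183 (bin 10110111); offset now 8 = byte 1 bit 0; 48 bits remain
Read 2: bits[8:14] width=6 -> value=32 (bin 100000); offset now 14 = byte 1 bit 6; 42 bits remain
Read 3: bits[14:17] width=3 -> value=4 (bin 100); offset now 17 = byte 2 bit 1; 39 bits remain
Read 4: bits[17:26] width=9 -> value=429 (bin 110101101); offset now 26 = byte 3 bit 2; 30 bits remain

Answer: 3 2 429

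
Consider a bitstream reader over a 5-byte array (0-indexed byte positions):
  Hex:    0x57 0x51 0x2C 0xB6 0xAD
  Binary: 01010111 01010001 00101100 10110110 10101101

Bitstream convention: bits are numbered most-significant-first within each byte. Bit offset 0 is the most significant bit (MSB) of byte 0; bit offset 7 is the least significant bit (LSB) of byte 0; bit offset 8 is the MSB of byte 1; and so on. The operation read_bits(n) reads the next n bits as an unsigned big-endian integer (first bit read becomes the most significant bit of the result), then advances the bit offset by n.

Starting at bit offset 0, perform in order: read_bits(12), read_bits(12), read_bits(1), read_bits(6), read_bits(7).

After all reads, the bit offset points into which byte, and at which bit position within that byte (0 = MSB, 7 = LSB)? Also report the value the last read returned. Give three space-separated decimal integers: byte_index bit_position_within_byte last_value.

Read 1: bits[0:12] width=12 -> value=1397 (bin 010101110101); offset now 12 = byte 1 bit 4; 28 bits remain
Read 2: bits[12:24] width=12 -> value=300 (bin 000100101100); offset now 24 = byte 3 bit 0; 16 bits remain
Read 3: bits[24:25] width=1 -> value=1 (bin 1); offset now 25 = byte 3 bit 1; 15 bits remain
Read 4: bits[25:31] width=6 -> value=27 (bin 011011); offset now 31 = byte 3 bit 7; 9 bits remain
Read 5: bits[31:38] width=7 -> value=43 (bin 0101011); offset now 38 = byte 4 bit 6; 2 bits remain

Answer: 4 6 43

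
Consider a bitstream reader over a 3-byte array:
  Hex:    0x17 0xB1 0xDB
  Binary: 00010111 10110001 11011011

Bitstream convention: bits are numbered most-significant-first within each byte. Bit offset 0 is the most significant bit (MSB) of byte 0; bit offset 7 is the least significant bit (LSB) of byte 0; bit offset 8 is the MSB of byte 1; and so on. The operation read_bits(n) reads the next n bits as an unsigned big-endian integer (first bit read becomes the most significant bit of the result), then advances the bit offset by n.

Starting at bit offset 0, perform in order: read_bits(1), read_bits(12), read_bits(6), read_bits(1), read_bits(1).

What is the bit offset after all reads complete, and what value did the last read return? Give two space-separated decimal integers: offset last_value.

Read 1: bits[0:1] width=1 -> value=0 (bin 0); offset now 1 = byte 0 bit 1; 23 bits remain
Read 2: bits[1:13] width=12 -> value=758 (bin 001011110110); offset now 13 = byte 1 bit 5; 11 bits remain
Read 3: bits[13:19] width=6 -> value=14 (bin 001110); offset now 19 = byte 2 bit 3; 5 bits remain
Read 4: bits[19:20] width=1 -> value=1 (bin 1); offset now 20 = byte 2 bit 4; 4 bits remain
Read 5: bits[20:21] width=1 -> value=1 (bin 1); offset now 21 = byte 2 bit 5; 3 bits remain

Answer: 21 1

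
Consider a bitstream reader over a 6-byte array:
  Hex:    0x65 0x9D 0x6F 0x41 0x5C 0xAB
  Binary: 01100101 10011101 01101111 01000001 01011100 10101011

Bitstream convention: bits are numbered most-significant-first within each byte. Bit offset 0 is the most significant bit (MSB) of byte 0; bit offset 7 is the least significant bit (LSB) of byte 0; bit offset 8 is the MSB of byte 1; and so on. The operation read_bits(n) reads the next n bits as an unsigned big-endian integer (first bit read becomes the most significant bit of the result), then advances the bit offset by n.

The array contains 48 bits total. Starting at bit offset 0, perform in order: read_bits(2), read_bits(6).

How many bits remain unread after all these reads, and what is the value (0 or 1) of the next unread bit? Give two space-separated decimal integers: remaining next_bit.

Read 1: bits[0:2] width=2 -> value=1 (bin 01); offset now 2 = byte 0 bit 2; 46 bits remain
Read 2: bits[2:8] width=6 -> value=37 (bin 100101); offset now 8 = byte 1 bit 0; 40 bits remain

Answer: 40 1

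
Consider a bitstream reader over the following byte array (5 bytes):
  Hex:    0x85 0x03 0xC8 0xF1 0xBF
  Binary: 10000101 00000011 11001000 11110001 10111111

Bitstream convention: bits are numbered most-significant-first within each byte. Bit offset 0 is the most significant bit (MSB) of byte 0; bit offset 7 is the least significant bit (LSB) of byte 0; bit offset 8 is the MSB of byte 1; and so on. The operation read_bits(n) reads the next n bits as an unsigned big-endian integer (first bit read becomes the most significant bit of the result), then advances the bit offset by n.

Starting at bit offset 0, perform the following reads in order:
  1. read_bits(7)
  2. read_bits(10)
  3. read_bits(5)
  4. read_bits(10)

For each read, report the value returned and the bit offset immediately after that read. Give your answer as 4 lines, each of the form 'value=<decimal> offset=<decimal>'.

Read 1: bits[0:7] width=7 -> value=66 (bin 1000010); offset now 7 = byte 0 bit 7; 33 bits remain
Read 2: bits[7:17] width=10 -> value=519 (bin 1000000111); offset now 17 = byte 2 bit 1; 23 bits remain
Read 3: bits[17:22] width=5 -> value=18 (bin 10010); offset now 22 = byte 2 bit 6; 18 bits remain
Read 4: bits[22:32] width=10 -> value=241 (bin 0011110001); offset now 32 = byte 4 bit 0; 8 bits remain

Answer: value=66 offset=7
value=519 offset=17
value=18 offset=22
value=241 offset=32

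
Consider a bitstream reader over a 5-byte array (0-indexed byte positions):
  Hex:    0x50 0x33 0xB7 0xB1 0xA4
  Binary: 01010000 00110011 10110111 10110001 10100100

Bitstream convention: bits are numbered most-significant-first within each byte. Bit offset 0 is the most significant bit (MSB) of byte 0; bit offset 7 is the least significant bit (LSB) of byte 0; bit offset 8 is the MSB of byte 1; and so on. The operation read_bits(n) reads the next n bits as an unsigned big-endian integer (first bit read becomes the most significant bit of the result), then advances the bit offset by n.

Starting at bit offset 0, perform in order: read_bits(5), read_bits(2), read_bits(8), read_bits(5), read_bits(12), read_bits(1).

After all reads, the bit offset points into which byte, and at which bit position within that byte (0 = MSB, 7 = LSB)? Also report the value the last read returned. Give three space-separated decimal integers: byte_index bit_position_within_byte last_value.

Answer: 4 1 1

Derivation:
Read 1: bits[0:5] width=5 -> value=10 (bin 01010); offset now 5 = byte 0 bit 5; 35 bits remain
Read 2: bits[5:7] width=2 -> value=0 (bin 00); offset now 7 = byte 0 bit 7; 33 bits remain
Read 3: bits[7:15] width=8 -> value=25 (bin 00011001); offset now 15 = byte 1 bit 7; 25 bits remain
Read 4: bits[15:20] width=5 -> value=27 (bin 11011); offset now 20 = byte 2 bit 4; 20 bits remain
Read 5: bits[20:32] width=12 -> value=1969 (bin 011110110001); offset now 32 = byte 4 bit 0; 8 bits remain
Read 6: bits[32:33] width=1 -> value=1 (bin 1); offset now 33 = byte 4 bit 1; 7 bits remain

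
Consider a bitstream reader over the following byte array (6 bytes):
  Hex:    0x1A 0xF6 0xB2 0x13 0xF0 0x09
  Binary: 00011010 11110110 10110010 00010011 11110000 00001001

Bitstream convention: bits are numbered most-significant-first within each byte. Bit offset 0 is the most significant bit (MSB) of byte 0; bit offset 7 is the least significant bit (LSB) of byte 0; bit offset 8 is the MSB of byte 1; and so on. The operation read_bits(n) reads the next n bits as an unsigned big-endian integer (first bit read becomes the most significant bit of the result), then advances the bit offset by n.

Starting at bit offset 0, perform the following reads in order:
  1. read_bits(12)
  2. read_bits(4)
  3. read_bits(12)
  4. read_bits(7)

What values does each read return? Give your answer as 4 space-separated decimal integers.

Read 1: bits[0:12] width=12 -> value=431 (bin 000110101111); offset now 12 = byte 1 bit 4; 36 bits remain
Read 2: bits[12:16] width=4 -> value=6 (bin 0110); offset now 16 = byte 2 bit 0; 32 bits remain
Read 3: bits[16:28] width=12 -> value=2849 (bin 101100100001); offset now 28 = byte 3 bit 4; 20 bits remain
Read 4: bits[28:35] width=7 -> value=31 (bin 0011111); offset now 35 = byte 4 bit 3; 13 bits remain

Answer: 431 6 2849 31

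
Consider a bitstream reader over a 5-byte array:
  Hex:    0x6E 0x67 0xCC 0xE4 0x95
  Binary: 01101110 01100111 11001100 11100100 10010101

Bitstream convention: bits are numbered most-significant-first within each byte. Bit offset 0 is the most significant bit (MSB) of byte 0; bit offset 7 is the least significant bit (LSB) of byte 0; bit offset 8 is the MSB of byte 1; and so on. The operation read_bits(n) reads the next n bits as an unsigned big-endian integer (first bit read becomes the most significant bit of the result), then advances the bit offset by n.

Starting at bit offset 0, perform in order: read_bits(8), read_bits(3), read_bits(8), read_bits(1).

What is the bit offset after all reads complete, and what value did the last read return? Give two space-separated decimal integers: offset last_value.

Read 1: bits[0:8] width=8 -> value=110 (bin 01101110); offset now 8 = byte 1 bit 0; 32 bits remain
Read 2: bits[8:11] width=3 -> value=3 (bin 011); offset now 11 = byte 1 bit 3; 29 bits remain
Read 3: bits[11:19] width=8 -> value=62 (bin 00111110); offset now 19 = byte 2 bit 3; 21 bits remain
Read 4: bits[19:20] width=1 -> value=0 (bin 0); offset now 20 = byte 2 bit 4; 20 bits remain

Answer: 20 0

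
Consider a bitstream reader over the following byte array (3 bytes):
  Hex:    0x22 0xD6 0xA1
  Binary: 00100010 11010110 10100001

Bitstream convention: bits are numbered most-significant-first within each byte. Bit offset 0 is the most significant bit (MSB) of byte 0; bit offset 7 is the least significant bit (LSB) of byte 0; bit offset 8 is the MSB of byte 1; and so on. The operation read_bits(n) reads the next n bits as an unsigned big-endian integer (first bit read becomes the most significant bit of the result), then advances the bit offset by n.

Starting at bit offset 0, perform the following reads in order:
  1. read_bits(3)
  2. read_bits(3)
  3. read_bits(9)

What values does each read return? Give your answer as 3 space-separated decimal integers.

Answer: 1 0 363

Derivation:
Read 1: bits[0:3] width=3 -> value=1 (bin 001); offset now 3 = byte 0 bit 3; 21 bits remain
Read 2: bits[3:6] width=3 -> value=0 (bin 000); offset now 6 = byte 0 bit 6; 18 bits remain
Read 3: bits[6:15] width=9 -> value=363 (bin 101101011); offset now 15 = byte 1 bit 7; 9 bits remain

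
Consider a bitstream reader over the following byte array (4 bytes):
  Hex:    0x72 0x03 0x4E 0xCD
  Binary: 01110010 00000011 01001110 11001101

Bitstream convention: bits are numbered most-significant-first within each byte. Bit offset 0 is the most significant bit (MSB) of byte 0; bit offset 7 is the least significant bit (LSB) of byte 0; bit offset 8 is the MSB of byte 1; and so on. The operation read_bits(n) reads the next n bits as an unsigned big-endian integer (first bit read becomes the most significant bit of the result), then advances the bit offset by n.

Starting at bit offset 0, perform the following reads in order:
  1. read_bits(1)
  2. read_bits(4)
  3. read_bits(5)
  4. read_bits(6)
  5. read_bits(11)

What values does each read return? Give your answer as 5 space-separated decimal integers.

Read 1: bits[0:1] width=1 -> value=0 (bin 0); offset now 1 = byte 0 bit 1; 31 bits remain
Read 2: bits[1:5] width=4 -> value=14 (bin 1110); offset now 5 = byte 0 bit 5; 27 bits remain
Read 3: bits[5:10] width=5 -> value=8 (bin 01000); offset now 10 = byte 1 bit 2; 22 bits remain
Read 4: bits[10:16] width=6 -> value=3 (bin 000011); offset now 16 = byte 2 bit 0; 16 bits remain
Read 5: bits[16:27] width=11 -> value=630 (bin 01001110110); offset now 27 = byte 3 bit 3; 5 bits remain

Answer: 0 14 8 3 630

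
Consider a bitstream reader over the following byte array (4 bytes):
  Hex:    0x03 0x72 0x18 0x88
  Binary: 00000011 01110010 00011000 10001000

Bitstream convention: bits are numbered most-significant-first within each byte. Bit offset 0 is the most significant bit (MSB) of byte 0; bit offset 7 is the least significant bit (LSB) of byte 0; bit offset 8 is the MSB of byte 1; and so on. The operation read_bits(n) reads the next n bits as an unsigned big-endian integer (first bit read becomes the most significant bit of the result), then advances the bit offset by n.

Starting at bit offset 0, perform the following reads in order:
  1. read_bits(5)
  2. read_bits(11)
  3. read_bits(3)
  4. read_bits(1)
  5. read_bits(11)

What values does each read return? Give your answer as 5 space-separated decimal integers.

Read 1: bits[0:5] width=5 -> value=0 (bin 00000); offset now 5 = byte 0 bit 5; 27 bits remain
Read 2: bits[5:16] width=11 -> value=882 (bin 01101110010); offset now 16 = byte 2 bit 0; 16 bits remain
Read 3: bits[16:19] width=3 -> value=0 (bin 000); offset now 19 = byte 2 bit 3; 13 bits remain
Read 4: bits[19:20] width=1 -> value=1 (bin 1); offset now 20 = byte 2 bit 4; 12 bits remain
Read 5: bits[20:31] width=11 -> value=1092 (bin 10001000100); offset now 31 = byte 3 bit 7; 1 bits remain

Answer: 0 882 0 1 1092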